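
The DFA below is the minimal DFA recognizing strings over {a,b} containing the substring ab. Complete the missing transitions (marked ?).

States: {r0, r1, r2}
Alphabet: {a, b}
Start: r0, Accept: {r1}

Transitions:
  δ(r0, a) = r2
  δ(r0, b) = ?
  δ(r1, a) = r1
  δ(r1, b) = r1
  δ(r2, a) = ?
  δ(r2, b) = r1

From the language and accept set, identify what each state tracks — r0: no a seen yet; r1: substring ab seen; r2: seen a a, waiting for b.
Each missing δ(q, a) is the state matching the new tracked value after reading a.
δ(r0, b) = r0; δ(r2, a) = r2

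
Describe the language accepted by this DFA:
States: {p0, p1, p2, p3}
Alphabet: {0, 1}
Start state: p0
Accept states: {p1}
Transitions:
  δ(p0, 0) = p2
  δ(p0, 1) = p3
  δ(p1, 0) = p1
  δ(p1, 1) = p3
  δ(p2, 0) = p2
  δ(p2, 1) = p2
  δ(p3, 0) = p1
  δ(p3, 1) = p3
Testing a few strings:
  '100' → accept
  '1100' → accept
  '000' → reject
  '0' → reject
State roles: p0=no input read; p1=started with 1, last symbol 0; p2=started with 0 (dead); p3=started with 1, last symbol 1
All binary strings that start with 1 and end with 0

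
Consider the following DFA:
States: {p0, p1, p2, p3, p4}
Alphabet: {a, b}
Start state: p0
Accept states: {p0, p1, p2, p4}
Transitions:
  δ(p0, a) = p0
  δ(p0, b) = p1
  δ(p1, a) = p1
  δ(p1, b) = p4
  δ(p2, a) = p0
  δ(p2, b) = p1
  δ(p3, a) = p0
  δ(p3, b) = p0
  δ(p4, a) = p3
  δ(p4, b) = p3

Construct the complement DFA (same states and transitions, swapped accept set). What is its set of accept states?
Complement accept states = All states \ Original accept states
= {p0, p1, p2, p3, p4} \ {p0, p1, p2, p4}
{p3}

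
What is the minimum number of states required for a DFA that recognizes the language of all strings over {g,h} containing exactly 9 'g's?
By Myhill–Nerode, count the distinguishable equivalence classes: 11 classes — having seen 0, 1, …, 9, or >9 copies of 'g'; the count-9 class is the only accepting one and >9 is dead.
11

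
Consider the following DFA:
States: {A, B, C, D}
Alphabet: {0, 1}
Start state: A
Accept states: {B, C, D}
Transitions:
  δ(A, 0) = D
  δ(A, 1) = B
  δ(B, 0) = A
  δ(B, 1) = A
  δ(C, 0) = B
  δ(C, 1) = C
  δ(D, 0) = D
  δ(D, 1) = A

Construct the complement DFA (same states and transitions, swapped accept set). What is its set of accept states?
Complement accept states = All states \ Original accept states
= {A, B, C, D} \ {B, C, D}
{A}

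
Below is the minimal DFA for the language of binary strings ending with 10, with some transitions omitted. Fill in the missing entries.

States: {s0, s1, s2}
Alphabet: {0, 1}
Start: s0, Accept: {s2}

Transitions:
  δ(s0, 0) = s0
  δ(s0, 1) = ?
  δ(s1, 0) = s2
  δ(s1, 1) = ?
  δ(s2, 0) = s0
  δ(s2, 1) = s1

From the language and accept set, identify what each state tracks — s0: no suffix match; s1: one trailing 1; s2: suffix is 10.
Each missing δ(q, a) is the state matching the new tracked value after reading a.
δ(s0, 1) = s1; δ(s1, 1) = s1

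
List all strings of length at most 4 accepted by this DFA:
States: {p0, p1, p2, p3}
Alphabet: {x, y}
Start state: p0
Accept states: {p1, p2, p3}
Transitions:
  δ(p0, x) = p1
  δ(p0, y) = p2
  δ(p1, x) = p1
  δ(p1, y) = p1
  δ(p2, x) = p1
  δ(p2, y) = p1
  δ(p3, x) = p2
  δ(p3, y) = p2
x, y, xx, xy, yx, yy, xxx, xxy, xyx, xyy, yxx, yxy, yyx, yyy, xxxx, xxxy, xxyx, xxyy, xyxx, xyxy, xyyx, xyyy, yxxx, yxxy, yxyx, yxyy, yyxx, yyxy, yyyx, yyyy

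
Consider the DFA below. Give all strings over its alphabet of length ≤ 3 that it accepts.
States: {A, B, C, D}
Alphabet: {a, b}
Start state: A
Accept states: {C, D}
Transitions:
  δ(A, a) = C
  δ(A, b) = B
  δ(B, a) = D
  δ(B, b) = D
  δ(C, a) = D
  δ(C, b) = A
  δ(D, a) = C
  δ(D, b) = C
a, aa, ba, bb, aaa, aab, aba, baa, bab, bba, bbb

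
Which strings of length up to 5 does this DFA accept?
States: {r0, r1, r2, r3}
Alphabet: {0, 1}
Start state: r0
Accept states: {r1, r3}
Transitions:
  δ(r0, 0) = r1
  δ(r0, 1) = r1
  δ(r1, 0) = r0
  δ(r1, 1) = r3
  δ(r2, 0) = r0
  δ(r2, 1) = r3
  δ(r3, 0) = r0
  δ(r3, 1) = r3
0, 1, 01, 11, 000, 001, 011, 100, 101, 111, 0001, 0011, 0100, 0101, 0111, 1001, 1011, 1100, 1101, 1111, 00000, 00001, 00011, 00100, 00101, 00111, 01001, 01011, 01100, 01101, 01111, 10000, 10001, 10011, 10100, 10101, 10111, 11001, 11011, 11100, 11101, 11111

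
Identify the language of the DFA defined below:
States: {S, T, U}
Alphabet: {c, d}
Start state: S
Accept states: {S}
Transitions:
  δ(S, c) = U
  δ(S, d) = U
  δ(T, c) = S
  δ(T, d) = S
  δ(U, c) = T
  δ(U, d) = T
Testing a few strings:
  'cdcc' → reject
  'cdc' → accept
  'c' → reject
  'd' → reject
State roles: S=length ≡ 0 (mod 3); T=length ≡ 2 (mod 3); U=length ≡ 1 (mod 3)
All strings over {c,d} whose length is a multiple of 3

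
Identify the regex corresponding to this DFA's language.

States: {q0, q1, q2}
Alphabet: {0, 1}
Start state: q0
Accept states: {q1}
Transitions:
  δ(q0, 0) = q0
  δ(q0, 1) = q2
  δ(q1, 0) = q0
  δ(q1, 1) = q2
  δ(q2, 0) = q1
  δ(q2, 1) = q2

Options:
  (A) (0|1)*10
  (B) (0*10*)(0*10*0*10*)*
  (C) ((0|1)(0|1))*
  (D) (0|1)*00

Check each option against the DFA on short strings; one disagreement eliminates an option:
  (A) (0|1)*10: agrees with the DFA on every string of length ≤ 6
  (B) (0*10*)(0*10*0*10*)*: on '1' the DFA goes q0 → q2 and rejects (q2 ∉ Accept), but the regex matches it → eliminate
  (C) ((0|1)(0|1))*: on ε the DFA stays in q0 and rejects (q0 ∉ Accept), but the regex matches it → eliminate
  (D) (0|1)*00: on '00' the DFA goes q0 → q0 → q0 and rejects (q0 ∉ Accept), but the regex matches it → eliminate
Only (A) is consistent with the DFA.
(A) (0|1)*10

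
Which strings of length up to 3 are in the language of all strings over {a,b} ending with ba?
ba, aba, bba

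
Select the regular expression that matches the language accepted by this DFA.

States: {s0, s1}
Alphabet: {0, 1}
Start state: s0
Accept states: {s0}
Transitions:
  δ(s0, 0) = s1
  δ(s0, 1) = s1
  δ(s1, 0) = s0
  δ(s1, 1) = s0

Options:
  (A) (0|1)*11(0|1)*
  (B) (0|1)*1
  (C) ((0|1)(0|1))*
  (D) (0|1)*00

Check each option against the DFA on short strings; one disagreement eliminates an option:
  (A) (0|1)*11(0|1)*: on ε the DFA stays in s0 and accepts (s0 ∈ Accept), but the regex does not match it → eliminate
  (B) (0|1)*1: on ε the DFA stays in s0 and accepts (s0 ∈ Accept), but the regex does not match it → eliminate
  (C) ((0|1)(0|1))*: agrees with the DFA on every string of length ≤ 6
  (D) (0|1)*00: on ε the DFA stays in s0 and accepts (s0 ∈ Accept), but the regex does not match it → eliminate
Only (C) is consistent with the DFA.
(C) ((0|1)(0|1))*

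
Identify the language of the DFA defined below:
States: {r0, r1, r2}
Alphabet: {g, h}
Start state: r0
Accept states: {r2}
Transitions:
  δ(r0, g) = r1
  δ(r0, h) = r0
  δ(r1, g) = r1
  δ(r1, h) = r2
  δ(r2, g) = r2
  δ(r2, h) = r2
Testing a few strings:
  'h' → reject
  'gh' → accept
  'hgg' → reject
  'g' → reject
State roles: r0=no g seen yet; r1=seen a g, waiting for h; r2=substring gh seen
All strings over {g,h} containing the substring gh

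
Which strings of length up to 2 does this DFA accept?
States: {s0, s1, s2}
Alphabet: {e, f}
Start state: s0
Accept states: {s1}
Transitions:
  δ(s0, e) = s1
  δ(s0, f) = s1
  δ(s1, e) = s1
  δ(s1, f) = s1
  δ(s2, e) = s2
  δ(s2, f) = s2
e, f, ee, ef, fe, ff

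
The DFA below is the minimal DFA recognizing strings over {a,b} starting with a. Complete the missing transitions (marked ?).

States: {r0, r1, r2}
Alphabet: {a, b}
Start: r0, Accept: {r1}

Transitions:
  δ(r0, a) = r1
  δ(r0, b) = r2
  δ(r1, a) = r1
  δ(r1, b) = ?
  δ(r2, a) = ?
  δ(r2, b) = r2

From the language and accept set, identify what each state tracks — r0: no input read; r1: started with a; r2: started with b (dead).
Each missing δ(q, a) is the state matching the new tracked value after reading a.
δ(r1, b) = r1; δ(r2, a) = r2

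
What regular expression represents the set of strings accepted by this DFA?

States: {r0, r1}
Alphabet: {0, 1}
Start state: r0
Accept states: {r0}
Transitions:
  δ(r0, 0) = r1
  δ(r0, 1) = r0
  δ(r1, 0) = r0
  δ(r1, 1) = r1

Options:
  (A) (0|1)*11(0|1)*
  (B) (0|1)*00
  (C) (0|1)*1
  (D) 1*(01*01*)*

Check each option against the DFA on short strings; one disagreement eliminates an option:
  (A) (0|1)*11(0|1)*: on ε the DFA stays in r0 and accepts (r0 ∈ Accept), but the regex does not match it → eliminate
  (B) (0|1)*00: on ε the DFA stays in r0 and accepts (r0 ∈ Accept), but the regex does not match it → eliminate
  (C) (0|1)*1: on ε the DFA stays in r0 and accepts (r0 ∈ Accept), but the regex does not match it → eliminate
  (D) 1*(01*01*)*: agrees with the DFA on every string of length ≤ 6
Only (D) is consistent with the DFA.
(D) 1*(01*01*)*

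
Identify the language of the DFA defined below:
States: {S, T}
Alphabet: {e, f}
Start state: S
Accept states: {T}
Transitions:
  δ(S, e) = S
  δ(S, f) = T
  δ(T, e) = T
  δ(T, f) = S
Testing a few strings:
  'ff' → reject
  'eef' → accept
  'e' → reject
  'ee' → reject
State roles: S=even number of f's so far; T=odd number of f's so far
All strings over {e,f} with an odd number of f's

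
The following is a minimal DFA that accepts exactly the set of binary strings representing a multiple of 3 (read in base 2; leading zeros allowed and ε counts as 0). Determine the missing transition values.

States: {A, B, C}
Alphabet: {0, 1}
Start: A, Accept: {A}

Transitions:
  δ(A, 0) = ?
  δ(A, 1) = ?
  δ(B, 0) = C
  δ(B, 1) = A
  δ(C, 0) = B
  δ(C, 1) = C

From the language and accept set, identify what each state tracks — A: value ≡ 0 (mod 3); B: value ≡ 1 (mod 3); C: value ≡ 2 (mod 3).
Each missing δ(q, a) is the state matching the new tracked value after reading a.
δ(A, 0) = A; δ(A, 1) = B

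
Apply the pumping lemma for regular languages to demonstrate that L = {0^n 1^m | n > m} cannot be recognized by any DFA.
Assume L is regular with pumping length p. Idea: pumping down the 0-block drops the 0-count to at most the 1-count.
Choose s = 0^(p+1) 1^p ∈ L (|s| = 2p+1 ≥ p). By the pumping lemma, s = xyz with |xy| ≤ p, |y| > 0, so y = 0^k with k ≥ 1. Take i = 0: xz = 0^(p+1−k) 1^p. Since k ≥ 1, p+1−k ≤ p, so the number of 0's is no longer strictly greater than the number of 1's, hence xz ∉ L.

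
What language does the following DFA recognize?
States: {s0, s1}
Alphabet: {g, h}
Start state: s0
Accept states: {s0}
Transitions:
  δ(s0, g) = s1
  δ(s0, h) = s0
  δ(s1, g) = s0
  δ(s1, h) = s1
Testing a few strings:
  'h' → accept
  'hh' → accept
  'hhh' → accept
  'hgh' → reject
State roles: s0=even number of g's so far; s1=odd number of g's so far
All strings over {g,h} with an even number of g's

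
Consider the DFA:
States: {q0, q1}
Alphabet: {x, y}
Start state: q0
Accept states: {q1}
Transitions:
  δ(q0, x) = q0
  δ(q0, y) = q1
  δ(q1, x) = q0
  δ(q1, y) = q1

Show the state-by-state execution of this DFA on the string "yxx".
read 'y': q0 → q1
  read 'x': q1 → q0
  read 'x': q0 → q0
q0 -> q1 -> q0 -> q0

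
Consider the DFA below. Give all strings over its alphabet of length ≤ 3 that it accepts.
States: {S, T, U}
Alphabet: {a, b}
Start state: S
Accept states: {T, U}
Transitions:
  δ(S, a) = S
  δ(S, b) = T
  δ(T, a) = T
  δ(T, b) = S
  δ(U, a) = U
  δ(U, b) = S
b, ab, ba, aab, aba, baa, bbb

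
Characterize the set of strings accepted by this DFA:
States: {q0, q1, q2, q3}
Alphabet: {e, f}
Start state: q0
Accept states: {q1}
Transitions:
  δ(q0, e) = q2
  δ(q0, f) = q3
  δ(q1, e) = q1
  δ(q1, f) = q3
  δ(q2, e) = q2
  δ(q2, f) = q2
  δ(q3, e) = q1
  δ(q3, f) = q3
Testing a few strings:
  'eee' → reject
  'e' → reject
  'effe' → reject
  'ffee' → accept
State roles: q0=no input read; q1=started with f, last symbol e; q2=started with e (dead); q3=started with f, last symbol f
All strings over {e,f} that start with f and end with e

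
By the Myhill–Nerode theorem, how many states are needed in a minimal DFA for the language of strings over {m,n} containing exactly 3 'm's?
By Myhill–Nerode, count the distinguishable equivalence classes: 5 classes — having seen 0, 1, …, 3, or >3 copies of 'm'; the count-3 class is the only accepting one and >3 is dead.
5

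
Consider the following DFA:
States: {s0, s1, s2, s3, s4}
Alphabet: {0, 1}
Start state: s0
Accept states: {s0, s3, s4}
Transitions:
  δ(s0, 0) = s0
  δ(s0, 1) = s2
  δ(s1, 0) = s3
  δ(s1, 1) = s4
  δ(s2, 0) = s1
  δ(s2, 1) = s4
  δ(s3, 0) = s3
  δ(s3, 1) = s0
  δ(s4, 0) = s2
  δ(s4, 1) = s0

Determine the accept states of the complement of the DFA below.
Complement accept states = All states \ Original accept states
= {s0, s1, s2, s3, s4} \ {s0, s3, s4}
{s1, s2}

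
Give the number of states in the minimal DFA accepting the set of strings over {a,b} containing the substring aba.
By Myhill–Nerode, count the distinguishable equivalence classes: 4 classes — one per longest suffix of the input that is a prefix of 'aba' (lengths 0 through 2), plus an absorbing 'already seen aba' class.
4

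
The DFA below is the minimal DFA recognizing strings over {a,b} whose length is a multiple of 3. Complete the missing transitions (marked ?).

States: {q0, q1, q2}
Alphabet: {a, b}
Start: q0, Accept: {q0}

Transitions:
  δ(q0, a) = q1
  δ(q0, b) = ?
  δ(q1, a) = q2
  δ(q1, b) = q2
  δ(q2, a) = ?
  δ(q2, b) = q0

From the language and accept set, identify what each state tracks — q0: length ≡ 0 (mod 3); q1: length ≡ 1 (mod 3); q2: length ≡ 2 (mod 3).
Each missing δ(q, a) is the state matching the new tracked value after reading a.
δ(q0, b) = q1; δ(q2, a) = q0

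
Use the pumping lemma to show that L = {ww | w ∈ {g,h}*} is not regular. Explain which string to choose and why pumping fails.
Assume L is regular with pumping length p. Idea: pumping the leading g-block breaks the equality of the two halves.
Choose s = g^p h g^p h ∈ L (with w = g^p h). |s| = 2p+2 ≥ p. By the pumping lemma, s = xyz with |xy| ≤ p, |y| > 0, so y = g^k with k ≥ 1, in the first g-block. Then xy²z = g^(p+k) h g^p h, of length 2p+2+k. If k is odd this length is odd, so it cannot be of the form ww. If k is even, each half has length p+1+k/2 ≤ p+k, so the first half lies entirely inside the leading g-block and contains no h, while the second half ends in h; the halves differ. Either way xy²z ∉ L.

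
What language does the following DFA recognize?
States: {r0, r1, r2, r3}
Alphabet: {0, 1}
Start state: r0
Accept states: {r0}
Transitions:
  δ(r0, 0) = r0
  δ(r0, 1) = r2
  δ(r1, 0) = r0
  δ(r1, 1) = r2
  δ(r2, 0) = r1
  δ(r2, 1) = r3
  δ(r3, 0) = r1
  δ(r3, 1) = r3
Testing a few strings:
  '10' → reject
  '0100' → accept
  '0101' → reject
  '1100' → accept
State roles: r0=value ≡ 0 (mod 4); r1=value ≡ 2 (mod 4); r2=value ≡ 1 (mod 4); r3=value ≡ 3 (mod 4)
All binary strings representing a multiple of 4 (read in base 2; leading zeros allowed and ε counts as 0)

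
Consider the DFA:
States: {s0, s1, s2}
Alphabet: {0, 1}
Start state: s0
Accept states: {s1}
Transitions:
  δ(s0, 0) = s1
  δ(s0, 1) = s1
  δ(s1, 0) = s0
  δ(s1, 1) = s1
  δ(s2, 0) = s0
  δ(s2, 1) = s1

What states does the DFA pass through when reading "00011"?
read '0': s0 → s1
  read '0': s1 → s0
  read '0': s0 → s1
  read '1': s1 → s1
  read '1': s1 → s1
s0 -> s1 -> s0 -> s1 -> s1 -> s1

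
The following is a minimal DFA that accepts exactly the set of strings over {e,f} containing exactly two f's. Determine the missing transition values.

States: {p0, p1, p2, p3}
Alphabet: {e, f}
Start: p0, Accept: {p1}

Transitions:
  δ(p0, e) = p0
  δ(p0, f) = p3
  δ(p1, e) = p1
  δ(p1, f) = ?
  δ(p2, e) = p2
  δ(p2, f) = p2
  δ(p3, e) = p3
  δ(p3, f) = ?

From the language and accept set, identify what each state tracks — p0: zero f's; p1: two f's; p2: ≥ three f's (dead); p3: one f.
Each missing δ(q, a) is the state matching the new tracked value after reading a.
δ(p1, f) = p2; δ(p3, f) = p1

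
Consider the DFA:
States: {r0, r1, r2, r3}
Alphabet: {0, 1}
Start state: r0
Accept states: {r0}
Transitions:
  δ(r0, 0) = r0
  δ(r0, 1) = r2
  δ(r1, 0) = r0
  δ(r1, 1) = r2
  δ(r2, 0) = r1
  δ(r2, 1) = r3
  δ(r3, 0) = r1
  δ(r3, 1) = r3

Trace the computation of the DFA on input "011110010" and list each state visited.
read '0': r0 → r0
  read '1': r0 → r2
  read '1': r2 → r3
  read '1': r3 → r3
  read '1': r3 → r3
  read '0': r3 → r1
  read '0': r1 → r0
  read '1': r0 → r2
  read '0': r2 → r1
r0 -> r0 -> r2 -> r3 -> r3 -> r3 -> r1 -> r0 -> r2 -> r1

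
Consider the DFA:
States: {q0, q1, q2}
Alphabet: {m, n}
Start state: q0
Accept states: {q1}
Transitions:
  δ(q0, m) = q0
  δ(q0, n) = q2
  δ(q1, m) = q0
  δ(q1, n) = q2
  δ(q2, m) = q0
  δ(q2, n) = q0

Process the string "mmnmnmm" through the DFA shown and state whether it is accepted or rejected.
Processing string "mmnmnmm":
  q0 --m--> q0
  q0 --m--> q0
  q0 --n--> q2
  q2 --m--> q0
  q0 --n--> q2
  q2 --m--> q0
  q0 --m--> q0
Final state: q0
Accept states: {q1}
No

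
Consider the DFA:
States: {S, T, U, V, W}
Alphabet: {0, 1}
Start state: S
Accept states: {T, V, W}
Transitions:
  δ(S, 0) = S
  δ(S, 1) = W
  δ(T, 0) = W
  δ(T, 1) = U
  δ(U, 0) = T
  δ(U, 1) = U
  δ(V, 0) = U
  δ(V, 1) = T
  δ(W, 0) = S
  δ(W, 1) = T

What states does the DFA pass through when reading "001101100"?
read '0': S → S
  read '0': S → S
  read '1': S → W
  read '1': W → T
  read '0': T → W
  read '1': W → T
  read '1': T → U
  read '0': U → T
  read '0': T → W
S -> S -> S -> W -> T -> W -> T -> U -> T -> W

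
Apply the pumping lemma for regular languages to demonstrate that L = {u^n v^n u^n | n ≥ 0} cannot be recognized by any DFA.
Assume L is regular with pumping length p. Idea: pumping the first u-block unbalances it against the other two.
Choose s = u^p v^p u^p ∈ L (|s| = 3p ≥ p). By the pumping lemma, s = xyz with |xy| ≤ p, |y| > 0, so y = u^k with k ≥ 1, inside the first u-block. Then xy²z = u^(p+k) v^p u^p. The first block has length p+k ≠ p, so the three block lengths are no longer equal and xy²z ∉ L.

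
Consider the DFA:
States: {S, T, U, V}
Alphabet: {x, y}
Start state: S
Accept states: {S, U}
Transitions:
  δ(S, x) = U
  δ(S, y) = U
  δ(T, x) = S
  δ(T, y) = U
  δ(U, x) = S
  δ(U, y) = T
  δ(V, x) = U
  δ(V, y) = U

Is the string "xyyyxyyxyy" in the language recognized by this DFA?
Processing string "xyyyxyyxyy":
  S --x--> U
  U --y--> T
  T --y--> U
  U --y--> T
  T --x--> S
  S --y--> U
  U --y--> T
  T --x--> S
  S --y--> U
  U --y--> T
Final state: T
Accept states: {S, U}
No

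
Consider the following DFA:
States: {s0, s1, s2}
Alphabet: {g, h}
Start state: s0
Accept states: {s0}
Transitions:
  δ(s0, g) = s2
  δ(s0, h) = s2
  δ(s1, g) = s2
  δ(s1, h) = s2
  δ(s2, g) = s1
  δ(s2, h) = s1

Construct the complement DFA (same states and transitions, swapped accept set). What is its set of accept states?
Complement accept states = All states \ Original accept states
= {s0, s1, s2} \ {s0}
{s1, s2}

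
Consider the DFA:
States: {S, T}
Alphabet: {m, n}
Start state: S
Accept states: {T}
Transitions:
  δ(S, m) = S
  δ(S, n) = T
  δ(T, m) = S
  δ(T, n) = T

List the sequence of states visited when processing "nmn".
read 'n': S → T
  read 'm': T → S
  read 'n': S → T
S -> T -> S -> T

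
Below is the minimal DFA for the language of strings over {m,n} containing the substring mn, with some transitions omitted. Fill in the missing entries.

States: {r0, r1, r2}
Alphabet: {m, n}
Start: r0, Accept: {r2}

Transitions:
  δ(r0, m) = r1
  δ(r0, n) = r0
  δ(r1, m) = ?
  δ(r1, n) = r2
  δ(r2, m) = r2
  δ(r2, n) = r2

From the language and accept set, identify what each state tracks — r0: no m seen yet; r1: seen a m, waiting for n; r2: substring mn seen.
Each missing δ(q, a) is the state matching the new tracked value after reading a.
δ(r1, m) = r1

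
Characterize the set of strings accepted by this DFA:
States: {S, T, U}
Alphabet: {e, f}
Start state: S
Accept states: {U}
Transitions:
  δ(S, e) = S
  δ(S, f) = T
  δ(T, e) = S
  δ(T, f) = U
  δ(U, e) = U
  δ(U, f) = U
Testing a few strings:
  'ef' → reject
  'e' → reject
  'feef' → reject
  'fef' → reject
State roles: S=no progress toward ff; T=one trailing f; U=substring ff seen
All strings over {e,f} containing the substring ff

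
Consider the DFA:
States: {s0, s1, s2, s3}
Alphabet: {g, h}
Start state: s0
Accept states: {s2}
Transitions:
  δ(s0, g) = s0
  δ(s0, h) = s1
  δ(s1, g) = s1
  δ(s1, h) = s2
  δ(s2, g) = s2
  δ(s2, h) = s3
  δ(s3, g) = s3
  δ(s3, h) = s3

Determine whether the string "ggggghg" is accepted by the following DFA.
Processing string "ggggghg":
  s0 --g--> s0
  s0 --g--> s0
  s0 --g--> s0
  s0 --g--> s0
  s0 --g--> s0
  s0 --h--> s1
  s1 --g--> s1
Final state: s1
Accept states: {s2}
No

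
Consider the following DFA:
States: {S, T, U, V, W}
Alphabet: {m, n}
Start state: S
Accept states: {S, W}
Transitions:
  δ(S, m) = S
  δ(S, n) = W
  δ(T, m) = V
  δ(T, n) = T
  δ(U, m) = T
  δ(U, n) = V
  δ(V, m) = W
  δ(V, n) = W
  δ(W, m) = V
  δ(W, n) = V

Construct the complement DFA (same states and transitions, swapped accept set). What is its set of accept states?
Complement accept states = All states \ Original accept states
= {S, T, U, V, W} \ {S, W}
{T, U, V}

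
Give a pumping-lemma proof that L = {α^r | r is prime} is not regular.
Assume L is regular with pumping length p. Idea: pumping by a suitable count produces a composite length.
Let q be a prime with q ≥ p and choose s = α^q ∈ L. By the pumping lemma, s = xyz with |xy| ≤ p, |y| = k ≥ 1. Take i = q+1: |xy^(q+1)z| = q + q·k = q(1+k). Since q ≥ 2 and 1+k ≥ 2, q(1+k) is composite, so xy^(q+1)z ∉ L.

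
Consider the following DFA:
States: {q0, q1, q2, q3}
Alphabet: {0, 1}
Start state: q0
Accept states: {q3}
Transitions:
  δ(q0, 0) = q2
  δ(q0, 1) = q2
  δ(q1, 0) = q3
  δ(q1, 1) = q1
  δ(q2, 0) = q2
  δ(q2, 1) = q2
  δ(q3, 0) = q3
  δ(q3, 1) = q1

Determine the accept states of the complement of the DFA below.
Complement accept states = All states \ Original accept states
= {q0, q1, q2, q3} \ {q3}
{q0, q1, q2}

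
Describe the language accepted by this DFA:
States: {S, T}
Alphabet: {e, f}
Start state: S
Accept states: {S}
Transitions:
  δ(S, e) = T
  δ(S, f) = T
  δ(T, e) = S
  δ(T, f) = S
Testing a few strings:
  'ff' → accept
  'efe' → reject
  'e' → reject
  'fe' → accept
State roles: S=even length so far; T=odd length so far
All strings over {e,f} of even length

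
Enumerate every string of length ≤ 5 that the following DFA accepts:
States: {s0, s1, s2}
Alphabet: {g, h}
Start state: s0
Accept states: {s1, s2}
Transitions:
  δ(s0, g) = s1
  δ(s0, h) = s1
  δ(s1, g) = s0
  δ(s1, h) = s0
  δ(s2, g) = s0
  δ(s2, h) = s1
g, h, ggg, ggh, ghg, ghh, hgg, hgh, hhg, hhh, ggggg, ggggh, ggghg, ggghh, gghgg, gghgh, gghhg, gghhh, ghggg, ghggh, ghghg, ghghh, ghhgg, ghhgh, ghhhg, ghhhh, hgggg, hgggh, hgghg, hgghh, hghgg, hghgh, hghhg, hghhh, hhggg, hhggh, hhghg, hhghh, hhhgg, hhhgh, hhhhg, hhhhh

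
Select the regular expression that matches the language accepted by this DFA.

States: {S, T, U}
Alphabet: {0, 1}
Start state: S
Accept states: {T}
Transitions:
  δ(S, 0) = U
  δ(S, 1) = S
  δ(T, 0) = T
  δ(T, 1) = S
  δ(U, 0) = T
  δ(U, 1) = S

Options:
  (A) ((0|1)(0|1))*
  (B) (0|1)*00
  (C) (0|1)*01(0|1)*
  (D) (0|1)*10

Check each option against the DFA on short strings; one disagreement eliminates an option:
  (A) ((0|1)(0|1))*: on ε the DFA stays in S and rejects (S ∉ Accept), but the regex matches it → eliminate
  (B) (0|1)*00: agrees with the DFA on every string of length ≤ 6
  (C) (0|1)*01(0|1)*: on '00' the DFA goes S → U → T and accepts (T ∈ Accept), but the regex does not match it → eliminate
  (D) (0|1)*10: on '00' the DFA goes S → U → T and accepts (T ∈ Accept), but the regex does not match it → eliminate
Only (B) is consistent with the DFA.
(B) (0|1)*00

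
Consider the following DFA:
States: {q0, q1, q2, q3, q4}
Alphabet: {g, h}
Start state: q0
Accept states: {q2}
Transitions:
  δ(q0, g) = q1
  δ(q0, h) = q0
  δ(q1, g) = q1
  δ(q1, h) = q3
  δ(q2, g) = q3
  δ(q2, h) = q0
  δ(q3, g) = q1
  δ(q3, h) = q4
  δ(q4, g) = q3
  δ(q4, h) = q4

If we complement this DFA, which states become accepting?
Complement accept states = All states \ Original accept states
= {q0, q1, q2, q3, q4} \ {q2}
{q0, q1, q3, q4}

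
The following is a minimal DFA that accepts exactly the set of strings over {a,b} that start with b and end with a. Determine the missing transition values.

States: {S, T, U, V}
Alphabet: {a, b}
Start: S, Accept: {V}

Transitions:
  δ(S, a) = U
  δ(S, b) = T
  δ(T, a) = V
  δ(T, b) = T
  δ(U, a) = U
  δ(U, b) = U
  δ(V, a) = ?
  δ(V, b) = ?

From the language and accept set, identify what each state tracks — S: no input read; T: started with b, last symbol b; U: started with a (dead); V: started with b, last symbol a.
Each missing δ(q, a) is the state matching the new tracked value after reading a.
δ(V, a) = V; δ(V, b) = T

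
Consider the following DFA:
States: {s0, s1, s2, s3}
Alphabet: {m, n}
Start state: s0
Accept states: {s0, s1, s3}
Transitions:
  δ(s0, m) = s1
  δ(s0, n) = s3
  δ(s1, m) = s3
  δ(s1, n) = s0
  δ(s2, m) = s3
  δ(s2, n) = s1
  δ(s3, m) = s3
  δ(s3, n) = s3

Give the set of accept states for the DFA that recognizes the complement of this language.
Complement accept states = All states \ Original accept states
= {s0, s1, s2, s3} \ {s0, s1, s3}
{s2}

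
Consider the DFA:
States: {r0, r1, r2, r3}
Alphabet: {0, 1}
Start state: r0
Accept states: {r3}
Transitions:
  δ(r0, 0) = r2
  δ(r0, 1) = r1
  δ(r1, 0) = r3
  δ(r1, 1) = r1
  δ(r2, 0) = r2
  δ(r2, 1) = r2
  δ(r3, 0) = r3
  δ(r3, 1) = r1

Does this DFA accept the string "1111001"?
Processing string "1111001":
  r0 --1--> r1
  r1 --1--> r1
  r1 --1--> r1
  r1 --1--> r1
  r1 --0--> r3
  r3 --0--> r3
  r3 --1--> r1
Final state: r1
Accept states: {r3}
No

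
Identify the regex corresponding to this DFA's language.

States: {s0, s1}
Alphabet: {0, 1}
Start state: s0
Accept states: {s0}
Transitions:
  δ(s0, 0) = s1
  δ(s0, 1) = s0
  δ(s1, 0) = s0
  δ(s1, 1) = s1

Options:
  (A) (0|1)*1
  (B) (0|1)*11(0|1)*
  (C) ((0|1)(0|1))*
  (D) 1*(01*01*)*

Check each option against the DFA on short strings; one disagreement eliminates an option:
  (A) (0|1)*1: on ε the DFA stays in s0 and accepts (s0 ∈ Accept), but the regex does not match it → eliminate
  (B) (0|1)*11(0|1)*: on ε the DFA stays in s0 and accepts (s0 ∈ Accept), but the regex does not match it → eliminate
  (C) ((0|1)(0|1))*: on '1' the DFA goes s0 → s0 and accepts (s0 ∈ Accept), but the regex does not match it → eliminate
  (D) 1*(01*01*)*: agrees with the DFA on every string of length ≤ 6
Only (D) is consistent with the DFA.
(D) 1*(01*01*)*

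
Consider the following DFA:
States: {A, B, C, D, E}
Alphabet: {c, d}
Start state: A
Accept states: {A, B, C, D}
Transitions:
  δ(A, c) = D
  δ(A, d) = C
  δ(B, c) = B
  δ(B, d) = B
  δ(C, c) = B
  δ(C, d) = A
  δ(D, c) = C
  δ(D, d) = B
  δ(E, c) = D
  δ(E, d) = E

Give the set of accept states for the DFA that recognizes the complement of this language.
Complement accept states = All states \ Original accept states
= {A, B, C, D, E} \ {A, B, C, D}
{E}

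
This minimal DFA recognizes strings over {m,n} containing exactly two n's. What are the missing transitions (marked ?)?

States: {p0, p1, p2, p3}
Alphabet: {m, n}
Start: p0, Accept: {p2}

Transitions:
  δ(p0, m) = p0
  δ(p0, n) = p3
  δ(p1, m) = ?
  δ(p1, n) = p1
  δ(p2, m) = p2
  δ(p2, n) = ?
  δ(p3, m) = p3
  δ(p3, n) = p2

From the language and accept set, identify what each state tracks — p0: zero n's; p1: ≥ three n's (dead); p2: two n's; p3: one n.
Each missing δ(q, a) is the state matching the new tracked value after reading a.
δ(p1, m) = p1; δ(p2, n) = p1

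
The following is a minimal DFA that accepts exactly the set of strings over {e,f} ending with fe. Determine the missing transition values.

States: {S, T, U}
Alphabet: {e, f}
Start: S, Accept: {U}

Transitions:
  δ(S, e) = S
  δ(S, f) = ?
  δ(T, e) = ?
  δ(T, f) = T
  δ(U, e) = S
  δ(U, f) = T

From the language and accept set, identify what each state tracks — S: no suffix match; T: one trailing f; U: suffix is fe.
Each missing δ(q, a) is the state matching the new tracked value after reading a.
δ(S, f) = T; δ(T, e) = U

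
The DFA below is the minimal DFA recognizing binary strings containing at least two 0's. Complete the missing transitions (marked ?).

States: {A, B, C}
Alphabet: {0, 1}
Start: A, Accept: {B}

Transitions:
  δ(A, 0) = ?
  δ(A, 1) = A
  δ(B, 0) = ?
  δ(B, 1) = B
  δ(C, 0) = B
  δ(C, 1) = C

From the language and accept set, identify what each state tracks — A: zero 0's seen; B: ≥ two 0's seen; C: one 0 seen.
Each missing δ(q, a) is the state matching the new tracked value after reading a.
δ(A, 0) = C; δ(B, 0) = B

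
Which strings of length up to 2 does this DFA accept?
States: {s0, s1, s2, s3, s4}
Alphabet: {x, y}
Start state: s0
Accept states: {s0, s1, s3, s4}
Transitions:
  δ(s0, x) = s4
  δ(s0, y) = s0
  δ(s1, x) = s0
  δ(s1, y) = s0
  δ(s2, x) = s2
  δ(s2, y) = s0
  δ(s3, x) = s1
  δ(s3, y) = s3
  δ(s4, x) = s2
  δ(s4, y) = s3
ε, x, y, xy, yx, yy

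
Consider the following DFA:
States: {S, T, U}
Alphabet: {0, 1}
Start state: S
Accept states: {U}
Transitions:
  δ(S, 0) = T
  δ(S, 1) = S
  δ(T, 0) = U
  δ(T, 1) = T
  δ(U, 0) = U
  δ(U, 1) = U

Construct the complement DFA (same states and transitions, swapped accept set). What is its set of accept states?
Complement accept states = All states \ Original accept states
= {S, T, U} \ {U}
{S, T}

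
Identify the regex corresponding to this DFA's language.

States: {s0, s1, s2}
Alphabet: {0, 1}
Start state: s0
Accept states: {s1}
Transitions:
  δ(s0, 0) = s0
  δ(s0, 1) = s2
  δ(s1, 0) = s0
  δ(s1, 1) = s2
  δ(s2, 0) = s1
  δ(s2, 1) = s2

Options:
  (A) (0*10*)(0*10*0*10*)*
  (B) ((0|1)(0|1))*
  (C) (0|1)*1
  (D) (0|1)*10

Check each option against the DFA on short strings; one disagreement eliminates an option:
  (A) (0*10*)(0*10*0*10*)*: on '1' the DFA goes s0 → s2 and rejects (s2 ∉ Accept), but the regex matches it → eliminate
  (B) ((0|1)(0|1))*: on ε the DFA stays in s0 and rejects (s0 ∉ Accept), but the regex matches it → eliminate
  (C) (0|1)*1: on '1' the DFA goes s0 → s2 and rejects (s2 ∉ Accept), but the regex matches it → eliminate
  (D) (0|1)*10: agrees with the DFA on every string of length ≤ 6
Only (D) is consistent with the DFA.
(D) (0|1)*10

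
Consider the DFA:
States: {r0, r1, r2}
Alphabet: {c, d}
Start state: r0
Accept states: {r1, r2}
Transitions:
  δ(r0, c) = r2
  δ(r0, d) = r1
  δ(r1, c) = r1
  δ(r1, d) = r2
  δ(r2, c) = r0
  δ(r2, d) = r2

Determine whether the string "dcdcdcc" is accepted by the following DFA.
Processing string "dcdcdcc":
  r0 --d--> r1
  r1 --c--> r1
  r1 --d--> r2
  r2 --c--> r0
  r0 --d--> r1
  r1 --c--> r1
  r1 --c--> r1
Final state: r1
Accept states: {r1, r2}
Yes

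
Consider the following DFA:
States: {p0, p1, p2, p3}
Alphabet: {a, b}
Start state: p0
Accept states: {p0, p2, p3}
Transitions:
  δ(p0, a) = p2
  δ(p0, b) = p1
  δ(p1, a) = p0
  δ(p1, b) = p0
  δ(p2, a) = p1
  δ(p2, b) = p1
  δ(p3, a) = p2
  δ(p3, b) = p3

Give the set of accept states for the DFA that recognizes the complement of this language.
Complement accept states = All states \ Original accept states
= {p0, p1, p2, p3} \ {p0, p2, p3}
{p1}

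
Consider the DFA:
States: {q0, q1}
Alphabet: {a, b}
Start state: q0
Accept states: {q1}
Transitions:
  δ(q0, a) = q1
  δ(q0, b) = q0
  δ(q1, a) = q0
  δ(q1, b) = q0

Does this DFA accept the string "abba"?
Processing string "abba":
  q0 --a--> q1
  q1 --b--> q0
  q0 --b--> q0
  q0 --a--> q1
Final state: q1
Accept states: {q1}
Yes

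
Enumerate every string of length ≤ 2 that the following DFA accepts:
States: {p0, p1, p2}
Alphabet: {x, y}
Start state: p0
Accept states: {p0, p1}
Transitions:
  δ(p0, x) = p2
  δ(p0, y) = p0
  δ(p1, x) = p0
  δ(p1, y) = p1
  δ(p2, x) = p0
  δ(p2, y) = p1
ε, y, xx, xy, yy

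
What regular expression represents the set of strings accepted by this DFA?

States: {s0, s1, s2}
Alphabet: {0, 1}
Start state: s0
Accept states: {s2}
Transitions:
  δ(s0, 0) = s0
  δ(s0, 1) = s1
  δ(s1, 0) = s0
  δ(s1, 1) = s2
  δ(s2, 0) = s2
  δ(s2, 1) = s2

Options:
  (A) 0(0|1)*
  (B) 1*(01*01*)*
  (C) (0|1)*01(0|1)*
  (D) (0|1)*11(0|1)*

Check each option against the DFA on short strings; one disagreement eliminates an option:
  (A) 0(0|1)*: on '0' the DFA goes s0 → s0 and rejects (s0 ∉ Accept), but the regex matches it → eliminate
  (B) 1*(01*01*)*: on ε the DFA stays in s0 and rejects (s0 ∉ Accept), but the regex matches it → eliminate
  (C) (0|1)*01(0|1)*: on '01' the DFA goes s0 → s0 → s1 and rejects (s1 ∉ Accept), but the regex matches it → eliminate
  (D) (0|1)*11(0|1)*: agrees with the DFA on every string of length ≤ 6
Only (D) is consistent with the DFA.
(D) (0|1)*11(0|1)*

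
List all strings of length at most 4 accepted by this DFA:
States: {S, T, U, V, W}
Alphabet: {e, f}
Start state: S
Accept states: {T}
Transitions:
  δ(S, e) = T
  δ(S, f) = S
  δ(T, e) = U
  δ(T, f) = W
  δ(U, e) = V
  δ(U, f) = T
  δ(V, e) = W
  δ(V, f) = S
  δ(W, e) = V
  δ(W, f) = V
e, fe, eef, ffe, feef, fffe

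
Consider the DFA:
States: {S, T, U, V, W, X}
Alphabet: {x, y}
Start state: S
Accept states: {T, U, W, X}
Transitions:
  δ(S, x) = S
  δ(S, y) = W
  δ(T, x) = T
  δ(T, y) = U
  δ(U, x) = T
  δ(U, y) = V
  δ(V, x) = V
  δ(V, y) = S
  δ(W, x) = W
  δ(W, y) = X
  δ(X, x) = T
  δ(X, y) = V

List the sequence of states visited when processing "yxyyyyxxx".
read 'y': S → W
  read 'x': W → W
  read 'y': W → X
  read 'y': X → V
  read 'y': V → S
  read 'y': S → W
  read 'x': W → W
  read 'x': W → W
  read 'x': W → W
S -> W -> W -> X -> V -> S -> W -> W -> W -> W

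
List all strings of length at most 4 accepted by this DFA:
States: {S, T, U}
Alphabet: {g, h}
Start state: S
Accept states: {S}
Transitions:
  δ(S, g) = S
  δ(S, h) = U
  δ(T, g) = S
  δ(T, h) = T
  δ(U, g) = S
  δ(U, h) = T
ε, g, gg, hg, ggg, ghg, hgg, hhg, gggg, gghg, ghgg, ghhg, hggg, hghg, hhgg, hhhg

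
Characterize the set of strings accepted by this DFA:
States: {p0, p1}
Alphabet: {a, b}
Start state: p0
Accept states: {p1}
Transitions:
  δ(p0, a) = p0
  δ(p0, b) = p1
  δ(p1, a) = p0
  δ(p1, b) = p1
Testing a few strings:
  'aa' → reject
  'aab' → accept
  'aaa' → reject
  'a' → reject
State roles: p0=last symbol not b; p1=last symbol is b
All strings over {a,b} ending with b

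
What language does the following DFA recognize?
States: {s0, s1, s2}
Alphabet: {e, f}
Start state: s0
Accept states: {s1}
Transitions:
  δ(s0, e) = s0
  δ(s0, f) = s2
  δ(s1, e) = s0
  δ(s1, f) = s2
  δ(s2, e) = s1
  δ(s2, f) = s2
Testing a few strings:
  'eeef' → reject
  'fee' → reject
  'ee' → reject
  'ff' → reject
State roles: s0=no suffix match; s1=suffix is fe; s2=one trailing f
All strings over {e,f} ending with fe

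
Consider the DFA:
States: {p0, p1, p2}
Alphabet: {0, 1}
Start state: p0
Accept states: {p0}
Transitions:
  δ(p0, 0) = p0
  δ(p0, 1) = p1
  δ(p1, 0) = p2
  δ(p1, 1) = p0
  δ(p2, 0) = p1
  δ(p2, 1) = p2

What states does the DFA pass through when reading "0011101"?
read '0': p0 → p0
  read '0': p0 → p0
  read '1': p0 → p1
  read '1': p1 → p0
  read '1': p0 → p1
  read '0': p1 → p2
  read '1': p2 → p2
p0 -> p0 -> p0 -> p1 -> p0 -> p1 -> p2 -> p2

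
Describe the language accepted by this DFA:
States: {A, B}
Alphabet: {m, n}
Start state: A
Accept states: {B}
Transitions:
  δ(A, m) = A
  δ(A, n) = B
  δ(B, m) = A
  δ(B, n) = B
Testing a few strings:
  'nn' → accept
  'mmm' → reject
  'mn' → accept
  'n' → accept
State roles: A=last symbol not n; B=last symbol is n
All strings over {m,n} ending with n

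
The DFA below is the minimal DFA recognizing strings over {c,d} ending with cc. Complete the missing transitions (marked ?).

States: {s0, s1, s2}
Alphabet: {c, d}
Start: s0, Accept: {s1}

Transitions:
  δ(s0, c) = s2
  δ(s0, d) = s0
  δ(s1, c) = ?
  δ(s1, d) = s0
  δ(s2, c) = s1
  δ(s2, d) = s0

From the language and accept set, identify what each state tracks — s0: last symbol not c; s1: two trailing c's; s2: one trailing c.
Each missing δ(q, a) is the state matching the new tracked value after reading a.
δ(s1, c) = s1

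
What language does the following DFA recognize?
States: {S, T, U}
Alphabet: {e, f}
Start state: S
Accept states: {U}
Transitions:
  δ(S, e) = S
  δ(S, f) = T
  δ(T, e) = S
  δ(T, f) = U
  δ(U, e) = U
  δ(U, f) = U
Testing a few strings:
  'f' → reject
  'e' → reject
  'ee' → reject
  'eeef' → reject
State roles: S=no progress toward ff; T=one trailing f; U=substring ff seen
All strings over {e,f} containing the substring ff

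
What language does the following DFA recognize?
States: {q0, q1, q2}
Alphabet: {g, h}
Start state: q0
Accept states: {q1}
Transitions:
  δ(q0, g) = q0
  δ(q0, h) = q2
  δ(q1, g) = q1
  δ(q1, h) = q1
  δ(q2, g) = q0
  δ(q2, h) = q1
Testing a few strings:
  'ghgg' → reject
  'h' → reject
  'hg' → reject
  'gg' → reject
State roles: q0=no progress toward hh; q1=substring hh seen; q2=one trailing h
All strings over {g,h} containing the substring hh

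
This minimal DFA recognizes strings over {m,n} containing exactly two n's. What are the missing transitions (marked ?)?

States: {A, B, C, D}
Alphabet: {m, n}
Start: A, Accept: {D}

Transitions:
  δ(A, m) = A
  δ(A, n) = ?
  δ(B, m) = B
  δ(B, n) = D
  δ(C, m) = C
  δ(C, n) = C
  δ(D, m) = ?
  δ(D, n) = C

From the language and accept set, identify what each state tracks — A: zero n's; B: one n; C: ≥ three n's (dead); D: two n's.
Each missing δ(q, a) is the state matching the new tracked value after reading a.
δ(A, n) = B; δ(D, m) = D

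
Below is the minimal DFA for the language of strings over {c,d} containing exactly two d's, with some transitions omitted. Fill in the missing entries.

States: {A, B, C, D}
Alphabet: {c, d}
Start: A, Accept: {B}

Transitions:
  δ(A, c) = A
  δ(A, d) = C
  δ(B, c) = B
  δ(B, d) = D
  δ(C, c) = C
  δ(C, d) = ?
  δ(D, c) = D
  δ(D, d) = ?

From the language and accept set, identify what each state tracks — A: zero d's; B: two d's; C: one d; D: ≥ three d's (dead).
Each missing δ(q, a) is the state matching the new tracked value after reading a.
δ(C, d) = B; δ(D, d) = D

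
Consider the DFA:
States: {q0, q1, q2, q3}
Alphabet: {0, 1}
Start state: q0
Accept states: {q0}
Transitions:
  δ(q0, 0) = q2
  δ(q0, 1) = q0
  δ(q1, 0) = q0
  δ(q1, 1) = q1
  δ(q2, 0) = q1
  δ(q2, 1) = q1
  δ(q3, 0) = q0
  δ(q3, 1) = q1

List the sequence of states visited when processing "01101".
read '0': q0 → q2
  read '1': q2 → q1
  read '1': q1 → q1
  read '0': q1 → q0
  read '1': q0 → q0
q0 -> q2 -> q1 -> q1 -> q0 -> q0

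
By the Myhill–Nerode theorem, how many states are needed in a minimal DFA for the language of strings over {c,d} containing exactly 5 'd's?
By Myhill–Nerode, count the distinguishable equivalence classes: 7 classes — having seen 0, 1, …, 5, or >5 copies of 'd'; the count-5 class is the only accepting one and >5 is dead.
7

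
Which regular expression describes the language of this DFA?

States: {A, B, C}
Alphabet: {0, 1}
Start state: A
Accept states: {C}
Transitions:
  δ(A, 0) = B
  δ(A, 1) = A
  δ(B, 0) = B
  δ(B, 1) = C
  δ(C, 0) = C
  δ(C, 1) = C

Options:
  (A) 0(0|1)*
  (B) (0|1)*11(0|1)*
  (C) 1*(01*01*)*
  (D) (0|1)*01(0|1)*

Check each option against the DFA on short strings; one disagreement eliminates an option:
  (A) 0(0|1)*: on '0' the DFA goes A → B and rejects (B ∉ Accept), but the regex matches it → eliminate
  (B) (0|1)*11(0|1)*: on '01' the DFA goes A → B → C and accepts (C ∈ Accept), but the regex does not match it → eliminate
  (C) 1*(01*01*)*: on ε the DFA stays in A and rejects (A ∉ Accept), but the regex matches it → eliminate
  (D) (0|1)*01(0|1)*: agrees with the DFA on every string of length ≤ 6
Only (D) is consistent with the DFA.
(D) (0|1)*01(0|1)*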